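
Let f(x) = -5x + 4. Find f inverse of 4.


Solve -5x + 4 = 4
x = (4 - 4) / (-5) = 0

0


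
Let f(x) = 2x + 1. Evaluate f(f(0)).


f(0) = 1
f(1) = 3

3


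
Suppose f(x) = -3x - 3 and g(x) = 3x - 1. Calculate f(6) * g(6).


f(6) = -21
g(6) = 17
Product = -357

-357


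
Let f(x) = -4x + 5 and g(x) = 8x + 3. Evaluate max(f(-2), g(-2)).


f(-2) = 13
g(-2) = -13
max = 13

13


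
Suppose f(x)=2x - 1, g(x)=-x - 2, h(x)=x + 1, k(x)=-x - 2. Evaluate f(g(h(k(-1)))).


k(-1) = -1
h(-1) = 0
g(0) = -2
f(-2) = -5

-5


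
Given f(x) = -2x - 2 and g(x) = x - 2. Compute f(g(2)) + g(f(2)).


f(g(2)) = -2
g(f(2)) = -8
Sum = -10

-10


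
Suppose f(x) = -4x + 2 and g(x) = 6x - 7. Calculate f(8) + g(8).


f(8) = -30
g(8) = 41
Sum = 11

11


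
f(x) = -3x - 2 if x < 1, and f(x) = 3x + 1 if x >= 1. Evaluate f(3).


10


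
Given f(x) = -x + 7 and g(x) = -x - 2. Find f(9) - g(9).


f(9) = -2
g(9) = -11
Difference = 9

9


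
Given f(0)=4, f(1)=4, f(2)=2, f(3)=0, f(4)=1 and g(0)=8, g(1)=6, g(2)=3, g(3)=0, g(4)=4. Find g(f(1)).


f(1) = 4
g(4) = 4

4


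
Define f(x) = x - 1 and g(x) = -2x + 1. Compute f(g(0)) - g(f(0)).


f(g(0)) = 0
g(f(0)) = 3
Difference = -3

-3


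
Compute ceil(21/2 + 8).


21/2 = 10.5
10.5 + 8 = 18.5
ceil(18.5) = 19

19


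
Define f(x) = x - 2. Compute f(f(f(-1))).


-7


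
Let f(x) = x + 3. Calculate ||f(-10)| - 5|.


f(-10) = -7
|-7| = 7
|7 - 5| = 2

2


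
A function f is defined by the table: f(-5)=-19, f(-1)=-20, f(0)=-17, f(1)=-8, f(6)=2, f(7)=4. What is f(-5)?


Reading from the table at x = -5

-19


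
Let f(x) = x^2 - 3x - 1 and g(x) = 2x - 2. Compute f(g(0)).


g(0) = -2
f(-2) = 1*(-2)^2 - 3*(-2) - 1 = 9

9


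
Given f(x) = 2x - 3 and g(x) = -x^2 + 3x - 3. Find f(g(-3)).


g(-3) = -21
f(-21) = -45

-45


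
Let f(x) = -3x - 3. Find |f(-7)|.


f(-7) = 18
|18| = 18

18


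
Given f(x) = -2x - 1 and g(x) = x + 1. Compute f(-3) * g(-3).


f(-3) = 5
g(-3) = -2
Product = -10

-10


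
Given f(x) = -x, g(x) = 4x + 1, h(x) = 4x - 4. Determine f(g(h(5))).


h(5) = 16
g(16) = 65
f(65) = -65

-65


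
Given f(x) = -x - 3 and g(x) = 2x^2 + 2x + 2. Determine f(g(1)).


-9


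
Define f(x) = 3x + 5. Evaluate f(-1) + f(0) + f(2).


f(-1) = 2
f(0) = 5
f(2) = 11
Sum = 18

18


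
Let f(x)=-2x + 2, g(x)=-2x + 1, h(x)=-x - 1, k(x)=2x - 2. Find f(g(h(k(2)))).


k(2) = 2
h(2) = -3
g(-3) = 7
f(7) = -12

-12


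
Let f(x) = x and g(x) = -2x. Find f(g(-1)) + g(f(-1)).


f(g(-1)) = 2
g(f(-1)) = 2
Sum = 4

4


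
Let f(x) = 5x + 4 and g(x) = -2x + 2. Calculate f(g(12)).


g(12) = -22
f(-22) = -106

-106


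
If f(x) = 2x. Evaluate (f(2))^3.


f(2) = 4
(4)^3 = 64

64


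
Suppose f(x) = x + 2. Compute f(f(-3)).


f(-3) = -1
f(-1) = 1

1


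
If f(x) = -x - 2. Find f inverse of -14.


Solve -x - 2 = -14
x = (-14 + 2) / (-1) = 12

12


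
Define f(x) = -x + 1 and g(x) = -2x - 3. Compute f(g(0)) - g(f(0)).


9


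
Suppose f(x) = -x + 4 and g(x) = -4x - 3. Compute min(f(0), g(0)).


f(0) = 4
g(0) = -3
min = -3

-3


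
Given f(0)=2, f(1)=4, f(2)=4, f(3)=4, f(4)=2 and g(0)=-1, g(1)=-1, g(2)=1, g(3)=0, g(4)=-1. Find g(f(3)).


f(3) = 4
g(4) = -1

-1


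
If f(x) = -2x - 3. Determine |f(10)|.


f(10) = -23
|-23| = 23

23


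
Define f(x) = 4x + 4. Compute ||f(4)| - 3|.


f(4) = 20
|20| = 20
|20 - 3| = 17

17


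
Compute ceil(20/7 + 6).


20/7 = 2.8571
2.8571 + 6 = 8.8571
ceil(8.8571) = 9

9


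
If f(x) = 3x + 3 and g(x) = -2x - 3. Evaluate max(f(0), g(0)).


f(0) = 3
g(0) = -3
max = 3

3


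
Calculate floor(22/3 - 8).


22/3 = 7.3333
7.3333 - 8 = -0.6667
floor(-0.6667) = -1

-1


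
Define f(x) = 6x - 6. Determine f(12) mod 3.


0


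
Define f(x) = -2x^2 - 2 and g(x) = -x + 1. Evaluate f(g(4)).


g(4) = -3
f(-3) = (-2)*(-3)^2 - 2 = -20

-20


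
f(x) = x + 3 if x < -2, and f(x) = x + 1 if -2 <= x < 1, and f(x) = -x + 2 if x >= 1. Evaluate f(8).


8 satisfies x >= 1
f(8) = -6

-6


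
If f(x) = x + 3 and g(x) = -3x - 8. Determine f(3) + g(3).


f(3) = 6
g(3) = -17
Sum = -11

-11


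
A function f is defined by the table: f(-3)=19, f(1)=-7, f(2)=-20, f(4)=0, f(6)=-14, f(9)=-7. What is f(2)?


-20


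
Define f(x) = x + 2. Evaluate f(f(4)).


8


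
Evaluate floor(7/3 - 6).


-4


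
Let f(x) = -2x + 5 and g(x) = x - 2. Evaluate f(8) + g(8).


f(8) = -11
g(8) = 6
Sum = -5

-5


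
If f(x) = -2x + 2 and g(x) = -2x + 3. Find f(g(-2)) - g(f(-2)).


f(g(-2)) = -12
g(f(-2)) = -9
Difference = -3

-3


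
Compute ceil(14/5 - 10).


-7


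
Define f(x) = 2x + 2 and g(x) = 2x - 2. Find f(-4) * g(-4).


f(-4) = -6
g(-4) = -10
Product = 60

60


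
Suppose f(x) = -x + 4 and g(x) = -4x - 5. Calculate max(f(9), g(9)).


-5


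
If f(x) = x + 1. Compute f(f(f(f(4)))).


f(4) = 5
f(5) = 6
f(6) = 7
f(7) = 8

8


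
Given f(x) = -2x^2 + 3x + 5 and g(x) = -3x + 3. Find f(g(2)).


g(2) = -3
f(-3) = (-2)*(-3)^2 + 3*(-3) + 5 = -22

-22


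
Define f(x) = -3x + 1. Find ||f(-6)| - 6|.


f(-6) = 19
|19| = 19
|19 - 6| = 13

13


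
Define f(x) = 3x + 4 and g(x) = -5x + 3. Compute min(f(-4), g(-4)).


f(-4) = -8
g(-4) = 23
min = -8

-8


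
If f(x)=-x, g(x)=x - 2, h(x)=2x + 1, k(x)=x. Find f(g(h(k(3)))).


k(3) = 3
h(3) = 7
g(7) = 5
f(5) = -5

-5


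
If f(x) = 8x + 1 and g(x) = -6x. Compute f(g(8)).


g(8) = -48
f(-48) = -383

-383


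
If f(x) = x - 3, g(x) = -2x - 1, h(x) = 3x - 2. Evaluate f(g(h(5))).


h(5) = 13
g(13) = -27
f(-27) = -30

-30


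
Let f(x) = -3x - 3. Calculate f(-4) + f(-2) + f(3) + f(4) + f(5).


f(-4) = 9
f(-2) = 3
f(3) = -12
f(4) = -15
f(5) = -18
Sum = -33

-33


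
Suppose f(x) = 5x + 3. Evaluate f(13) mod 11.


f(13) = 68
68 mod 11 = 2

2


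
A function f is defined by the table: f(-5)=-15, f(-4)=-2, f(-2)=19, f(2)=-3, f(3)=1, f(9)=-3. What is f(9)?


Reading from the table at x = 9

-3


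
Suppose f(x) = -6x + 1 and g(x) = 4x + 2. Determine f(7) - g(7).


-71


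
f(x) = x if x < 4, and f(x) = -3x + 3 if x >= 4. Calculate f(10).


10 satisfies x >= 4
f(10) = -27

-27


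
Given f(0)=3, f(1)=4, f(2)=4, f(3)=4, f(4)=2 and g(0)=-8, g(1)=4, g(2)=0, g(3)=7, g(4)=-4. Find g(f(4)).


f(4) = 2
g(2) = 0

0


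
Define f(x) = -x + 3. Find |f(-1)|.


f(-1) = 4
|4| = 4

4


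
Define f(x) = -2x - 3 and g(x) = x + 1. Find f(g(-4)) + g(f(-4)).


9


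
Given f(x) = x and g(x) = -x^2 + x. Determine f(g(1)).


g(1) = 0
f(0) = 0

0


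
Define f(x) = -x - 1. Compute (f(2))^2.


f(2) = -3
(-3)^2 = 9

9


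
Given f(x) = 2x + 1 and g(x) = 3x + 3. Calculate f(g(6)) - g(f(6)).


f(g(6)) = 43
g(f(6)) = 42
Difference = 1

1


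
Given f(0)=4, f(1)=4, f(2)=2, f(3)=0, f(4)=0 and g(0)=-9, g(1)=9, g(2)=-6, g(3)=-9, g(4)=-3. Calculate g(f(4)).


f(4) = 0
g(0) = -9

-9


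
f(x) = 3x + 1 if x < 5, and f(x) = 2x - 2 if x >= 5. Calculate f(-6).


-6 satisfies x < 5
f(-6) = -17

-17


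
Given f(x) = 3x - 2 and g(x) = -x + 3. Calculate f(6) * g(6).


f(6) = 16
g(6) = -3
Product = -48

-48


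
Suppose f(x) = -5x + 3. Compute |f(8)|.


f(8) = -37
|-37| = 37

37


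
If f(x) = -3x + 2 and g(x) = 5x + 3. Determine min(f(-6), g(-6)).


f(-6) = 20
g(-6) = -27
min = -27

-27


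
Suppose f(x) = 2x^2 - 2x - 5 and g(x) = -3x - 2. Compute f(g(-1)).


g(-1) = 1
f(1) = 2*(1)^2 - 2*(1) - 5 = -5

-5


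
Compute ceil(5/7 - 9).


5/7 = 0.7143
0.7143 - 9 = -8.2857
ceil(-8.2857) = -8

-8


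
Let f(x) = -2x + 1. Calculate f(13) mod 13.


f(13) = -25
-25 mod 13 = 1

1


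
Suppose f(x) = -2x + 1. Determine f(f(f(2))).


f(2) = -3
f(-3) = 7
f(7) = -13

-13


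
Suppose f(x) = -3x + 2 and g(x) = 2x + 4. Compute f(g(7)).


g(7) = 18
f(18) = -52

-52


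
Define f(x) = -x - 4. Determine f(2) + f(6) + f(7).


f(2) = -6
f(6) = -10
f(7) = -11
Sum = -27

-27


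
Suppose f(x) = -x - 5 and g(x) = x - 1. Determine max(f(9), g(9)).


8


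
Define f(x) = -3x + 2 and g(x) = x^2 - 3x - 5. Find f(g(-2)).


g(-2) = 5
f(5) = -13

-13


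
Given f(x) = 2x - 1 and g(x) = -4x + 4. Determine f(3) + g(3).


f(3) = 5
g(3) = -8
Sum = -3

-3


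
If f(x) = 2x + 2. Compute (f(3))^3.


f(3) = 8
(8)^3 = 512

512


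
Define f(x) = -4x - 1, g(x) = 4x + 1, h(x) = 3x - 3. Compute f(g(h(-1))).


h(-1) = -6
g(-6) = -23
f(-23) = 91

91


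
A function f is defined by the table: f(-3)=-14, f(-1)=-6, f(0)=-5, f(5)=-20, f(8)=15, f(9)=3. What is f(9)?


3


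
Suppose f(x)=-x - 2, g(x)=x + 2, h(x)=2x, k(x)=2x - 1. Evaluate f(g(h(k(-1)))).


k(-1) = -3
h(-3) = -6
g(-6) = -4
f(-4) = 2

2


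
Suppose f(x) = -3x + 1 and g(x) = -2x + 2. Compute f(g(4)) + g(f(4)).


f(g(4)) = 19
g(f(4)) = 24
Sum = 43

43


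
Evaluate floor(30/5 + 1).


30/5 = 6
6 + 1 = 7
floor(7) = 7

7


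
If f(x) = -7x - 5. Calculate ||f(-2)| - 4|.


f(-2) = 9
|9| = 9
|9 - 4| = 5

5


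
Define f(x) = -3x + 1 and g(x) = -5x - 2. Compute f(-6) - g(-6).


f(-6) = 19
g(-6) = 28
Difference = -9

-9


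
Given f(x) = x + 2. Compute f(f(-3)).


f(-3) = -1
f(-1) = 1

1


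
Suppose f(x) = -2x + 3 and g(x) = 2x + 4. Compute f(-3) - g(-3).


f(-3) = 9
g(-3) = -2
Difference = 11

11


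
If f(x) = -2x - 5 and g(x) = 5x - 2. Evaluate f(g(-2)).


g(-2) = -12
f(-12) = 19

19


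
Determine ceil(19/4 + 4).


19/4 = 4.75
4.75 + 4 = 8.75
ceil(8.75) = 9

9


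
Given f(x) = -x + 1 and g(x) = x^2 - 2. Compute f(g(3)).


g(3) = 7
f(7) = -6

-6


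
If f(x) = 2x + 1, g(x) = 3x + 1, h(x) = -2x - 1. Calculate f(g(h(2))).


h(2) = -5
g(-5) = -14
f(-14) = -27

-27


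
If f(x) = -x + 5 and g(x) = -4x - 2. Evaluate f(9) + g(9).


f(9) = -4
g(9) = -38
Sum = -42

-42


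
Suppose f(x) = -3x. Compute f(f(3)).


f(3) = -9
f(-9) = 27

27


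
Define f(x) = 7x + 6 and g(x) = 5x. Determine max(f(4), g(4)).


f(4) = 34
g(4) = 20
max = 34

34


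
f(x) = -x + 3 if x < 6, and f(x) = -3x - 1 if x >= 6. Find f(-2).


5


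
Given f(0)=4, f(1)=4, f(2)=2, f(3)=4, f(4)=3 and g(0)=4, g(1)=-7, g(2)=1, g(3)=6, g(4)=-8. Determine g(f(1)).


-8


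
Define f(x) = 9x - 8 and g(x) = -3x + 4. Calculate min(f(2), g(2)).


f(2) = 10
g(2) = -2
min = -2

-2


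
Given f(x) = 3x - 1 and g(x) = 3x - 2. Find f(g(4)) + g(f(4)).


f(g(4)) = 29
g(f(4)) = 31
Sum = 60

60


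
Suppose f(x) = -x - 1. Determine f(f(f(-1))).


0


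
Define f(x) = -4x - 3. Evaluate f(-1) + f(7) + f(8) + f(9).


f(-1) = 1
f(7) = -31
f(8) = -35
f(9) = -39
Sum = -104

-104


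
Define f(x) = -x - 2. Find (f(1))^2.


f(1) = -3
(-3)^2 = 9

9


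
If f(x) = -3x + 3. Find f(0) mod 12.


f(0) = 3
3 mod 12 = 3

3


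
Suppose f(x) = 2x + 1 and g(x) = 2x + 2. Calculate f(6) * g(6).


f(6) = 13
g(6) = 14
Product = 182

182


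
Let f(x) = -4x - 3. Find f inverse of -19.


Solve -4x - 3 = -19
x = (-19 + 3) / (-4) = 4

4


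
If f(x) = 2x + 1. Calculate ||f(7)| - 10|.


f(7) = 15
|15| = 15
|15 - 10| = 5

5


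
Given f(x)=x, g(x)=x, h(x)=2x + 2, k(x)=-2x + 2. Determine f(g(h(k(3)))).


k(3) = -4
h(-4) = -6
g(-6) = -6
f(-6) = -6

-6


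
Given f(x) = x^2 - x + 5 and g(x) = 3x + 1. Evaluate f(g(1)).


g(1) = 4
f(4) = 1*(4)^2 - 1*(4) + 5 = 17

17


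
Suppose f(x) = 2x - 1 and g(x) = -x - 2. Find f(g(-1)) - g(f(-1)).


f(g(-1)) = -3
g(f(-1)) = 1
Difference = -4

-4


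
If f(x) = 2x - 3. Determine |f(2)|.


f(2) = 1
|1| = 1

1


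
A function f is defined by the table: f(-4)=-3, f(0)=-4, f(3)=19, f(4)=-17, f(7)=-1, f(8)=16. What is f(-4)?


Reading from the table at x = -4

-3


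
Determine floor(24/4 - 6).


0


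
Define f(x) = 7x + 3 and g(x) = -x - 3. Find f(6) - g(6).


54


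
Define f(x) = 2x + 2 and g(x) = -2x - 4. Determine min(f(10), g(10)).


-24


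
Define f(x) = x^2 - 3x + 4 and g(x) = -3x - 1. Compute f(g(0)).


g(0) = -1
f(-1) = 1*(-1)^2 - 3*(-1) + 4 = 8

8


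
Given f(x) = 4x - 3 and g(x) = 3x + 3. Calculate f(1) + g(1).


f(1) = 1
g(1) = 6
Sum = 7

7


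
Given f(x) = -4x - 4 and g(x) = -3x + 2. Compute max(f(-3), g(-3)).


f(-3) = 8
g(-3) = 11
max = 11

11


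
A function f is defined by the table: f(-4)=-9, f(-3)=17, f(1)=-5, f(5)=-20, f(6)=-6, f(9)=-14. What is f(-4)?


Reading from the table at x = -4

-9


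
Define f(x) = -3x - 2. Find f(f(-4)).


f(-4) = 10
f(10) = -32

-32


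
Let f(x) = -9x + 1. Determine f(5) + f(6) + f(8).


f(5) = -44
f(6) = -53
f(8) = -71
Sum = -168

-168


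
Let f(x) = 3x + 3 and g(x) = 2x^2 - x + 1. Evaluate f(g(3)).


g(3) = 16
f(16) = 51

51


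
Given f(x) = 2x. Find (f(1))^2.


f(1) = 2
(2)^2 = 4

4


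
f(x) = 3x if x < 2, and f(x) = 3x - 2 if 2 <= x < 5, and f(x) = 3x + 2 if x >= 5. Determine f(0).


0 satisfies x < 2
f(0) = 0

0


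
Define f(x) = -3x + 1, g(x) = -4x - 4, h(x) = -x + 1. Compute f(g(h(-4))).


h(-4) = 5
g(5) = -24
f(-24) = 73

73


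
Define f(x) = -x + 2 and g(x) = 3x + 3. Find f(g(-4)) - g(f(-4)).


f(g(-4)) = 11
g(f(-4)) = 21
Difference = -10

-10


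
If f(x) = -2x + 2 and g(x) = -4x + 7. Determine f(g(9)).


g(9) = -29
f(-29) = 60

60


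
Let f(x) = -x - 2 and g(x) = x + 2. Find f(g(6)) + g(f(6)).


f(g(6)) = -10
g(f(6)) = -6
Sum = -16

-16


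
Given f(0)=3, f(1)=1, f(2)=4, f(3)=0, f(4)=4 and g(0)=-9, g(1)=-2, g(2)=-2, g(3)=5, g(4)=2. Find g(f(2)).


2


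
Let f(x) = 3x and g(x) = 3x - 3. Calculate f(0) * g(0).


f(0) = 0
g(0) = -3
Product = 0

0


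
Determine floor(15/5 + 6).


15/5 = 3
3 + 6 = 9
floor(9) = 9

9


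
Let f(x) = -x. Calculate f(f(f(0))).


0


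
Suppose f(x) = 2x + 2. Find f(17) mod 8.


f(17) = 36
36 mod 8 = 4

4


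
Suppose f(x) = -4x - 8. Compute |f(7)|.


f(7) = -36
|-36| = 36

36


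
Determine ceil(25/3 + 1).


25/3 = 8.3333
8.3333 + 1 = 9.3333
ceil(9.3333) = 10

10


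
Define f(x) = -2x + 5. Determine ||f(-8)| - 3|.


f(-8) = 21
|21| = 21
|21 - 3| = 18

18


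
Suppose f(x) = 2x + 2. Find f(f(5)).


26


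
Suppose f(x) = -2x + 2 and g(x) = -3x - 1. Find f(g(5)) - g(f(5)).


f(g(5)) = 34
g(f(5)) = 23
Difference = 11

11


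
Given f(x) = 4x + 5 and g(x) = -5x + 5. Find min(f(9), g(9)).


f(9) = 41
g(9) = -40
min = -40

-40


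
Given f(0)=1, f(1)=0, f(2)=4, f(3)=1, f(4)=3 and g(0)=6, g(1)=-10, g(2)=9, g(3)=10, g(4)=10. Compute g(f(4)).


10


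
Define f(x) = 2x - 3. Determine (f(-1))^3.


f(-1) = -5
(-5)^3 = -125

-125


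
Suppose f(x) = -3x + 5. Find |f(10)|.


f(10) = -25
|-25| = 25

25


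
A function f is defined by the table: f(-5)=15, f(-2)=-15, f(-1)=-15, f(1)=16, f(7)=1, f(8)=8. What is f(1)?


Reading from the table at x = 1

16


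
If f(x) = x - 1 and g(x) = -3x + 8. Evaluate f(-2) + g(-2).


f(-2) = -3
g(-2) = 14
Sum = 11

11


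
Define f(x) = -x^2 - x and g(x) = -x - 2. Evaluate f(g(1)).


g(1) = -3
f(-3) = (-1)*(-3)^2 - 1*(-3) = -6

-6


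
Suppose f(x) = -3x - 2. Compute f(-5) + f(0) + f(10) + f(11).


f(-5) = 13
f(0) = -2
f(10) = -32
f(11) = -35
Sum = -56

-56


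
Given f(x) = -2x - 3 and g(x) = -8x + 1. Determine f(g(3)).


43


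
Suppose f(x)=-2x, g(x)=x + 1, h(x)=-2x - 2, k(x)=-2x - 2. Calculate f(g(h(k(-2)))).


k(-2) = 2
h(2) = -6
g(-6) = -5
f(-5) = 10

10


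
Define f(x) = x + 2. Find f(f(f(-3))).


3


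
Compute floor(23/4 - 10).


-5


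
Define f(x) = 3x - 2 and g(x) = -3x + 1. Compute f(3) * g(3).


f(3) = 7
g(3) = -8
Product = -56

-56


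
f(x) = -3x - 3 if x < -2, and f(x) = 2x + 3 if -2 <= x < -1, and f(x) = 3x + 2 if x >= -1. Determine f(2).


8


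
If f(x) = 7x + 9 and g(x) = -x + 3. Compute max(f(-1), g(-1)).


f(-1) = 2
g(-1) = 4
max = 4

4


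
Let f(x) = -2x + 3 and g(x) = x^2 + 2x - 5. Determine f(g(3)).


g(3) = 10
f(10) = -17

-17


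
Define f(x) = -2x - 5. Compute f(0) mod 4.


3


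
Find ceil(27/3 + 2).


11


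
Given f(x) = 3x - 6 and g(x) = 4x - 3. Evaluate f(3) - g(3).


f(3) = 3
g(3) = 9
Difference = -6

-6


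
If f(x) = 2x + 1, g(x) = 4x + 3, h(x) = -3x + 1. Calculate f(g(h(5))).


h(5) = -14
g(-14) = -53
f(-53) = -105

-105


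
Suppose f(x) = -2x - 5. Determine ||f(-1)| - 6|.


3


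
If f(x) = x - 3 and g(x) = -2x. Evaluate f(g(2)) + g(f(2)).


f(g(2)) = -7
g(f(2)) = 2
Sum = -5

-5


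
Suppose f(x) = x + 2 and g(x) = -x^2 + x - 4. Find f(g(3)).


g(3) = -10
f(-10) = -8

-8


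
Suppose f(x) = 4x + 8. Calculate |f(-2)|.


f(-2) = 0
|0| = 0

0


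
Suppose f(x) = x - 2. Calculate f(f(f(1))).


f(1) = -1
f(-1) = -3
f(-3) = -5

-5


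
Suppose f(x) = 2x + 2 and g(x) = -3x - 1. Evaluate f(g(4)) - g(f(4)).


f(g(4)) = -24
g(f(4)) = -31
Difference = 7

7


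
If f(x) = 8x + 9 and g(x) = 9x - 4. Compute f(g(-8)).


-599


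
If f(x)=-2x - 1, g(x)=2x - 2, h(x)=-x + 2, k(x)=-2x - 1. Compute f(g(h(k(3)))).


k(3) = -7
h(-7) = 9
g(9) = 16
f(16) = -33

-33


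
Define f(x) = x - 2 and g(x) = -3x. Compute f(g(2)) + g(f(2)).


f(g(2)) = -8
g(f(2)) = 0
Sum = -8

-8


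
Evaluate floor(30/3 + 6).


16


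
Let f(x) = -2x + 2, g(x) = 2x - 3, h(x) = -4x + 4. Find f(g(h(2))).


24


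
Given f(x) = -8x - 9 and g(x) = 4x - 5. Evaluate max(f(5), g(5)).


f(5) = -49
g(5) = 15
max = 15

15


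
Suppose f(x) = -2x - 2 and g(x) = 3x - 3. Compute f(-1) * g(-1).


f(-1) = 0
g(-1) = -6
Product = 0

0


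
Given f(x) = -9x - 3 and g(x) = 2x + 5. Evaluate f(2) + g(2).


f(2) = -21
g(2) = 9
Sum = -12

-12


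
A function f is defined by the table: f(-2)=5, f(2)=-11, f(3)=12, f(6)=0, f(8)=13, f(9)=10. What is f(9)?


10


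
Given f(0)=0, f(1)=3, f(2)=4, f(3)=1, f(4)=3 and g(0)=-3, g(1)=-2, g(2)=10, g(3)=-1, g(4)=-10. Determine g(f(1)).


f(1) = 3
g(3) = -1

-1


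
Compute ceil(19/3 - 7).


19/3 = 6.3333
6.3333 - 7 = -0.6667
ceil(-0.6667) = 0

0


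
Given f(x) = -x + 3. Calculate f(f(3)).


3


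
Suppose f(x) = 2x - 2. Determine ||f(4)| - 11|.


f(4) = 6
|6| = 6
|6 - 11| = 5

5


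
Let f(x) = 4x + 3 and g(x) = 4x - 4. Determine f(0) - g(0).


7


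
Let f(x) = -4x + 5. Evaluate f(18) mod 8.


f(18) = -67
-67 mod 8 = 5

5


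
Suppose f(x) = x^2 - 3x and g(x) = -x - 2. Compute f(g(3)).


g(3) = -5
f(-5) = 1*(-5)^2 - 3*(-5) = 40

40


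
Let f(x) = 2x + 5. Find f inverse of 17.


Solve 2x + 5 = 17
x = (17 - 5) / 2 = 6

6


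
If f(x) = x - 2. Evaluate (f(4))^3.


f(4) = 2
(2)^3 = 8

8


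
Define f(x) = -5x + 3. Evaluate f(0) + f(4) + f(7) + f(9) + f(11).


f(0) = 3
f(4) = -17
f(7) = -32
f(9) = -42
f(11) = -52
Sum = -140

-140


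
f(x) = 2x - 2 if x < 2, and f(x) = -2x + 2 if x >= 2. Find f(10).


10 satisfies x >= 2
f(10) = -18

-18


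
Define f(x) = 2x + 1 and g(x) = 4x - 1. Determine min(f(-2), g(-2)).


f(-2) = -3
g(-2) = -9
min = -9

-9


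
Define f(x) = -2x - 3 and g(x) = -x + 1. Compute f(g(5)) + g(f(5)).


f(g(5)) = 5
g(f(5)) = 14
Sum = 19

19


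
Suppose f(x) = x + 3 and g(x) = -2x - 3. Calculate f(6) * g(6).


f(6) = 9
g(6) = -15
Product = -135

-135


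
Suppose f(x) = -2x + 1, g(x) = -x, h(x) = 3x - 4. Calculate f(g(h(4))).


h(4) = 8
g(8) = -8
f(-8) = 17

17


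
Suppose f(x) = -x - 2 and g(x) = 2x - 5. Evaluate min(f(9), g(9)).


f(9) = -11
g(9) = 13
min = -11

-11


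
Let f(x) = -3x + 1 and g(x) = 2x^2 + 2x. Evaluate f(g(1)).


-11


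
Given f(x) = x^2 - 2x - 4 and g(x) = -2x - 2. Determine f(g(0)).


g(0) = -2
f(-2) = 1*(-2)^2 - 2*(-2) - 4 = 4

4


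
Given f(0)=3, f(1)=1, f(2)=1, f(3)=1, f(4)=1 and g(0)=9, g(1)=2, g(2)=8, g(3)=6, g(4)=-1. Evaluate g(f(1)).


2


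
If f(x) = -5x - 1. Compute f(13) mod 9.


f(13) = -66
-66 mod 9 = 6

6


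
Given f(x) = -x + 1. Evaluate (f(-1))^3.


f(-1) = 2
(2)^3 = 8

8


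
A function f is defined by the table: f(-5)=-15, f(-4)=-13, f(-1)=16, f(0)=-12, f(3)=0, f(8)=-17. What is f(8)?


Reading from the table at x = 8

-17


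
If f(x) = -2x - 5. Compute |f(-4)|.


3


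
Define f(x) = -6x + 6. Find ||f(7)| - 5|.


f(7) = -36
|-36| = 36
|36 - 5| = 31

31


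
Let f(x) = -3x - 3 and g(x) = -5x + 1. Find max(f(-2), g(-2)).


f(-2) = 3
g(-2) = 11
max = 11

11


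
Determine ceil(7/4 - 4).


7/4 = 1.75
1.75 - 4 = -2.25
ceil(-2.25) = -2

-2


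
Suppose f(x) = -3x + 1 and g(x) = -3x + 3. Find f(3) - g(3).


f(3) = -8
g(3) = -6
Difference = -2

-2


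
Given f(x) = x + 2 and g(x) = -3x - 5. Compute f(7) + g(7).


-17


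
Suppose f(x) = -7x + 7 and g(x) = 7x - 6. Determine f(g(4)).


g(4) = 22
f(22) = -147

-147


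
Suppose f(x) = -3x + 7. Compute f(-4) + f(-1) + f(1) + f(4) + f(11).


f(-4) = 19
f(-1) = 10
f(1) = 4
f(4) = -5
f(11) = -26
Sum = 2

2


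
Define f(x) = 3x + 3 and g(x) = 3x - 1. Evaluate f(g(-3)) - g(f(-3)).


f(g(-3)) = -27
g(f(-3)) = -19
Difference = -8

-8


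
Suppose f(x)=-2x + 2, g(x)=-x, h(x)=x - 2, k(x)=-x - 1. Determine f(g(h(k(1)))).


k(1) = -2
h(-2) = -4
g(-4) = 4
f(4) = -6

-6


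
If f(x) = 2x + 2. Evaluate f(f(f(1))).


f(1) = 4
f(4) = 10
f(10) = 22

22


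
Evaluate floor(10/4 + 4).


10/4 = 2.5
2.5 + 4 = 6.5
floor(6.5) = 6

6


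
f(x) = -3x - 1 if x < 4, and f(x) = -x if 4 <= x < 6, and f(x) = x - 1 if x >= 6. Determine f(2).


2 satisfies x < 4
f(2) = -7

-7


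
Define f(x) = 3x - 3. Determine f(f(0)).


f(0) = -3
f(-3) = -12

-12


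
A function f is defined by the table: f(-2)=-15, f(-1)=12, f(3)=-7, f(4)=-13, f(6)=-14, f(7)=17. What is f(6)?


Reading from the table at x = 6

-14


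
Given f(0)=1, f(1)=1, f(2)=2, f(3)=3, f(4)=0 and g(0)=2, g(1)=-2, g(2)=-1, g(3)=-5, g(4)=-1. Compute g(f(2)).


-1


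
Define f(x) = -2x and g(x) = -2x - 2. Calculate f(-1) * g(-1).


f(-1) = 2
g(-1) = 0
Product = 0

0


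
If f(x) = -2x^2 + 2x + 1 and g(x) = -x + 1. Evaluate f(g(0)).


g(0) = 1
f(1) = (-2)*(1)^2 + 2*(1) + 1 = 1

1


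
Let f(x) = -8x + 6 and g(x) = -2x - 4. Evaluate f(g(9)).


g(9) = -22
f(-22) = 182

182


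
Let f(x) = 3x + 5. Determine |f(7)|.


f(7) = 26
|26| = 26

26


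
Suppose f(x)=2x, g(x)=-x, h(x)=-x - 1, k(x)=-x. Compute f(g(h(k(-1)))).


k(-1) = 1
h(1) = -2
g(-2) = 2
f(2) = 4

4


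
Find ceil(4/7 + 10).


4/7 = 0.5714
0.5714 + 10 = 10.5714
ceil(10.5714) = 11

11


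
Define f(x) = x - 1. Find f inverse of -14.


Solve x - 1 = -14
x = (-14 + 1) / 1 = -13

-13


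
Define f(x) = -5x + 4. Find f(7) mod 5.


f(7) = -31
-31 mod 5 = 4

4


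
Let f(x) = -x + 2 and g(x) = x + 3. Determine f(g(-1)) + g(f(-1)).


f(g(-1)) = 0
g(f(-1)) = 6
Sum = 6

6


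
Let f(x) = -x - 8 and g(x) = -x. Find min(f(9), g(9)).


f(9) = -17
g(9) = -9
min = -17

-17


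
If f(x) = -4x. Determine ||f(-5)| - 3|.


f(-5) = 20
|20| = 20
|20 - 3| = 17

17


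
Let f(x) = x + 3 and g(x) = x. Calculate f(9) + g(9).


21


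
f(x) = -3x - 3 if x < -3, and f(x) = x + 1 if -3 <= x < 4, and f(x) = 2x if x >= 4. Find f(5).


10


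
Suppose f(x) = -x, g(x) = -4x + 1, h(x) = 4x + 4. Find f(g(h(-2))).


h(-2) = -4
g(-4) = 17
f(17) = -17

-17


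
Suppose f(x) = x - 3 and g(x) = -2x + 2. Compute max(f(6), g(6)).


f(6) = 3
g(6) = -10
max = 3

3


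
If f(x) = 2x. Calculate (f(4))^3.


f(4) = 8
(8)^3 = 512

512


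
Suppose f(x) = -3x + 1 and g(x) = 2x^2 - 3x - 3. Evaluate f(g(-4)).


g(-4) = 41
f(41) = -122

-122


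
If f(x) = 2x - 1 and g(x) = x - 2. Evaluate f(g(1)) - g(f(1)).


-2


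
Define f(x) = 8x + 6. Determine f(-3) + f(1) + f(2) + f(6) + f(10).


f(-3) = -18
f(1) = 14
f(2) = 22
f(6) = 54
f(10) = 86
Sum = 158

158


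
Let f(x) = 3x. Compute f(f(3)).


f(3) = 9
f(9) = 27

27


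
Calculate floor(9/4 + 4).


6


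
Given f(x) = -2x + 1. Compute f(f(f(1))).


-5


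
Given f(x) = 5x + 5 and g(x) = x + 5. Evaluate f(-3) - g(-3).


f(-3) = -10
g(-3) = 2
Difference = -12

-12


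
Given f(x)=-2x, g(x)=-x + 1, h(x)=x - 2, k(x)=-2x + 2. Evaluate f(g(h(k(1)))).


k(1) = 0
h(0) = -2
g(-2) = 3
f(3) = -6

-6


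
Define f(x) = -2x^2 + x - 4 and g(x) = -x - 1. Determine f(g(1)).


g(1) = -2
f(-2) = (-2)*(-2)^2 + 1*(-2) - 4 = -14

-14


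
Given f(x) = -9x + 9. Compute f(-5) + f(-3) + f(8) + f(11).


f(-5) = 54
f(-3) = 36
f(8) = -63
f(11) = -90
Sum = -63

-63


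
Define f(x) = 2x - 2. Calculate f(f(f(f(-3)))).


-78


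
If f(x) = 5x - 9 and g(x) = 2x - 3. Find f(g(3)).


g(3) = 3
f(3) = 6

6


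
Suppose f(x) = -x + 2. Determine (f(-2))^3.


f(-2) = 4
(4)^3 = 64

64


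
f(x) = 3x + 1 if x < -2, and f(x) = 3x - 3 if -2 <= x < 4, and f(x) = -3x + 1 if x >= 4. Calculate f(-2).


-2 satisfies -2 <= x < 4
f(-2) = -9

-9


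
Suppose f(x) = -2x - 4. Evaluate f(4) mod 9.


6


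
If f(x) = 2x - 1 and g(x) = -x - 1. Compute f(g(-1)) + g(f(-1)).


1


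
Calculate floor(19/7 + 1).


19/7 = 2.7143
2.7143 + 1 = 3.7143
floor(3.7143) = 3

3


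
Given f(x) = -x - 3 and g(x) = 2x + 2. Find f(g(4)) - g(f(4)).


f(g(4)) = -13
g(f(4)) = -12
Difference = -1

-1


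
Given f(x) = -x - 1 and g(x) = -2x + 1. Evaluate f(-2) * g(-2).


f(-2) = 1
g(-2) = 5
Product = 5

5


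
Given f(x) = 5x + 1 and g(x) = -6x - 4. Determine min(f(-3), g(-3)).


f(-3) = -14
g(-3) = 14
min = -14

-14


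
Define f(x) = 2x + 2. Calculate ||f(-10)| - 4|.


14


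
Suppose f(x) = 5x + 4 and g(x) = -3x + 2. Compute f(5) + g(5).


f(5) = 29
g(5) = -13
Sum = 16

16


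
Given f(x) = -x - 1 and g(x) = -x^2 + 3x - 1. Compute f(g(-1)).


4


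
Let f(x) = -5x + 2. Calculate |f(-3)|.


f(-3) = 17
|17| = 17

17


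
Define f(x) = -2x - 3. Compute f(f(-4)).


f(-4) = 5
f(5) = -13

-13


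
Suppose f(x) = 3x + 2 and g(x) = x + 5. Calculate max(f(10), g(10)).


f(10) = 32
g(10) = 15
max = 32

32


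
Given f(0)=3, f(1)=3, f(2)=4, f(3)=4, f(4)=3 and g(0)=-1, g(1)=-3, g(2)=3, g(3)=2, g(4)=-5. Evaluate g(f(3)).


f(3) = 4
g(4) = -5

-5


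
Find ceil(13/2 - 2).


13/2 = 6.5
6.5 - 2 = 4.5
ceil(4.5) = 5

5


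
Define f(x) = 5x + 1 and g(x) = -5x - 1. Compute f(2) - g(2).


22


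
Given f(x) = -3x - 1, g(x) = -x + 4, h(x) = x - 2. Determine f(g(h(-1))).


h(-1) = -3
g(-3) = 7
f(7) = -22

-22


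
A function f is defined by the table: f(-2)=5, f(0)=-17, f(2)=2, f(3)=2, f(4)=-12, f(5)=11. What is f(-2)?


Reading from the table at x = -2

5


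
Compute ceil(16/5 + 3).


16/5 = 3.2
3.2 + 3 = 6.2
ceil(6.2) = 7

7


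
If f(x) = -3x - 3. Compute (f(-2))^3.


f(-2) = 3
(3)^3 = 27

27


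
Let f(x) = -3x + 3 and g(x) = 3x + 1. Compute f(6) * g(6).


f(6) = -15
g(6) = 19
Product = -285

-285


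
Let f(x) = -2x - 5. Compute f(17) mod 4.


f(17) = -39
-39 mod 4 = 1

1


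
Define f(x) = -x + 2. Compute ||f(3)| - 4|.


f(3) = -1
|-1| = 1
|1 - 4| = 3

3


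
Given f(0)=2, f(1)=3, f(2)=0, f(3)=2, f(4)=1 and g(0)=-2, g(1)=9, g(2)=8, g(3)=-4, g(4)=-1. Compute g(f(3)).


f(3) = 2
g(2) = 8

8


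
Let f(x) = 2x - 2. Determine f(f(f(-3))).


f(-3) = -8
f(-8) = -18
f(-18) = -38

-38


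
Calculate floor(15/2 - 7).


15/2 = 7.5
7.5 - 7 = 0.5
floor(0.5) = 0

0


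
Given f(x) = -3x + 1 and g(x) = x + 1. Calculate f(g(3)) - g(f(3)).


-4


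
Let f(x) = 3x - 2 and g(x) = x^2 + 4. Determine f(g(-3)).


g(-3) = 13
f(13) = 37

37


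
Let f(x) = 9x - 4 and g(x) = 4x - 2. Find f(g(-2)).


g(-2) = -10
f(-10) = -94

-94


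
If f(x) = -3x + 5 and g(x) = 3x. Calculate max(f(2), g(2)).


f(2) = -1
g(2) = 6
max = 6

6


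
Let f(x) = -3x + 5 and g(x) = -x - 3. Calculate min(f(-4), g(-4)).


f(-4) = 17
g(-4) = 1
min = 1

1


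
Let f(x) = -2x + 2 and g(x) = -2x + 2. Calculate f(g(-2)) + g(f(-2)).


-20


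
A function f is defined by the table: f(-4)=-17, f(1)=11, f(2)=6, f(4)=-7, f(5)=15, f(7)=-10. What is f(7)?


Reading from the table at x = 7

-10


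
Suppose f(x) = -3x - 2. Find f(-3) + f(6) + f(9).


f(-3) = 7
f(6) = -20
f(9) = -29
Sum = -42

-42


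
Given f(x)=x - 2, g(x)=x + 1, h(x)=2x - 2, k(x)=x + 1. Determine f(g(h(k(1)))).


k(1) = 2
h(2) = 2
g(2) = 3
f(3) = 1

1


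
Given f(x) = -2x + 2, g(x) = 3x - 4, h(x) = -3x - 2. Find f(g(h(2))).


h(2) = -8
g(-8) = -28
f(-28) = 58

58


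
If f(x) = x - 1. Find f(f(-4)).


-6


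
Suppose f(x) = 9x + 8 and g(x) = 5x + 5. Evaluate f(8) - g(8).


35


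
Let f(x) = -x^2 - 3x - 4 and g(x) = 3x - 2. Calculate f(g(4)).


g(4) = 10
f(10) = (-1)*(10)^2 - 3*(10) - 4 = -134

-134


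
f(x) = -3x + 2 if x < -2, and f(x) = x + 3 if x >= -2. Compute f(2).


2 satisfies x >= -2
f(2) = 5

5


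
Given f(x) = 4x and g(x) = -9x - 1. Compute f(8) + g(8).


-41


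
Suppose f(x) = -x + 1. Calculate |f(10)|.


f(10) = -9
|-9| = 9

9


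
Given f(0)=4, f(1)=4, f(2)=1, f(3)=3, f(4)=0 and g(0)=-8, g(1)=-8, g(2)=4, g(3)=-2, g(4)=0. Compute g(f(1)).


f(1) = 4
g(4) = 0

0


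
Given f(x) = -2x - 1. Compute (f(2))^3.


f(2) = -5
(-5)^3 = -125

-125


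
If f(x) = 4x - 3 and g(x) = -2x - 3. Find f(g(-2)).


g(-2) = 1
f(1) = 1

1


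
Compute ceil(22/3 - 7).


22/3 = 7.3333
7.3333 - 7 = 0.3333
ceil(0.3333) = 1

1


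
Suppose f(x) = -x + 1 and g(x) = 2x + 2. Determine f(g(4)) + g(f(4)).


f(g(4)) = -9
g(f(4)) = -4
Sum = -13

-13


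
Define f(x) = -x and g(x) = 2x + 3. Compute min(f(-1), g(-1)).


1


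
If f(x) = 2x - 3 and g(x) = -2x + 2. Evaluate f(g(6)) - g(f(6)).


-7


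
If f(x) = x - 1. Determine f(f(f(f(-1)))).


f(-1) = -2
f(-2) = -3
f(-3) = -4
f(-4) = -5

-5


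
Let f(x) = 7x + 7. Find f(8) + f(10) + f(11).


224


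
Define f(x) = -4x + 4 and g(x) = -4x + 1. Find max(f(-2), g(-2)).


f(-2) = 12
g(-2) = 9
max = 12

12


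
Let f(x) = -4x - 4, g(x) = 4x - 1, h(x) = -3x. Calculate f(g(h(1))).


h(1) = -3
g(-3) = -13
f(-13) = 48

48


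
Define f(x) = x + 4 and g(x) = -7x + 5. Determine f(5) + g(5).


f(5) = 9
g(5) = -30
Sum = -21

-21


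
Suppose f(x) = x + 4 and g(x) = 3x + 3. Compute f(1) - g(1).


-1


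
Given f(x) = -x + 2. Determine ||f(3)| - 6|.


f(3) = -1
|-1| = 1
|1 - 6| = 5

5


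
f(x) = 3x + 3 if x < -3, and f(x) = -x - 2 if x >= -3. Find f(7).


7 satisfies x >= -3
f(7) = -9

-9


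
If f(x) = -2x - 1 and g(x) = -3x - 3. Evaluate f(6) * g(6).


273


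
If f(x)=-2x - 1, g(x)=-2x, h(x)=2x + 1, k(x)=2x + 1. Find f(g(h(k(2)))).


k(2) = 5
h(5) = 11
g(11) = -22
f(-22) = 43

43


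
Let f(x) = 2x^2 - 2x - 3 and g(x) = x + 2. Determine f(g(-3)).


g(-3) = -1
f(-1) = 2*(-1)^2 - 2*(-1) - 3 = 1

1


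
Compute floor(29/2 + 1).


29/2 = 14.5
14.5 + 1 = 15.5
floor(15.5) = 15

15


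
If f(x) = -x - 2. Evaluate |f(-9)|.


f(-9) = 7
|7| = 7

7


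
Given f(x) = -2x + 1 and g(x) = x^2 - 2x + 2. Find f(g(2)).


g(2) = 2
f(2) = -3

-3


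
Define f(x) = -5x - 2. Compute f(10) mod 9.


f(10) = -52
-52 mod 9 = 2

2


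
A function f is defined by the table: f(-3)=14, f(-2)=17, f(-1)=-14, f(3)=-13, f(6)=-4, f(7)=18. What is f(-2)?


Reading from the table at x = -2

17


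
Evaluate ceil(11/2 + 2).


11/2 = 5.5
5.5 + 2 = 7.5
ceil(7.5) = 8

8


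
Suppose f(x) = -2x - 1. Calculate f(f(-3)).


f(-3) = 5
f(5) = -11

-11


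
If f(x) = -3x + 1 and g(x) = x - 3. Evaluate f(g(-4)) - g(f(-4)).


f(g(-4)) = 22
g(f(-4)) = 10
Difference = 12

12


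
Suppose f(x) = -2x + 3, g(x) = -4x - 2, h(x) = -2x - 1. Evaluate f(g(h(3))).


h(3) = -7
g(-7) = 26
f(26) = -49

-49


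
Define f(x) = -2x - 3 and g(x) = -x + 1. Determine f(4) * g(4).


f(4) = -11
g(4) = -3
Product = 33

33


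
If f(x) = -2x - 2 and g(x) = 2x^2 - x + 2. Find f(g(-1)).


g(-1) = 5
f(5) = -12

-12


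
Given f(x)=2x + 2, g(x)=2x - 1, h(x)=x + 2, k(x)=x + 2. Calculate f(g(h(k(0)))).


k(0) = 2
h(2) = 4
g(4) = 7
f(7) = 16

16


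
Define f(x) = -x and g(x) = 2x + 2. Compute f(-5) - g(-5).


f(-5) = 5
g(-5) = -8
Difference = 13

13


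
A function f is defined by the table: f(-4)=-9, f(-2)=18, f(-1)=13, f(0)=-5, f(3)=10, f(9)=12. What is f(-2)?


18


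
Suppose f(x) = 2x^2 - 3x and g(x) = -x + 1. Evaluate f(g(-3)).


g(-3) = 4
f(4) = 2*(4)^2 - 3*(4) = 20

20


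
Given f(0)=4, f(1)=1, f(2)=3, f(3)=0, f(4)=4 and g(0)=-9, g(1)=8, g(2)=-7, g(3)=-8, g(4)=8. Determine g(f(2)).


f(2) = 3
g(3) = -8

-8


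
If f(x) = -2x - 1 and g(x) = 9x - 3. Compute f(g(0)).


g(0) = -3
f(-3) = 5

5


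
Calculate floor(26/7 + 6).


26/7 = 3.7143
3.7143 + 6 = 9.7143
floor(9.7143) = 9

9


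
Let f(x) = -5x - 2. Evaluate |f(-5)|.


23


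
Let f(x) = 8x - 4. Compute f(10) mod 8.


f(10) = 76
76 mod 8 = 4

4


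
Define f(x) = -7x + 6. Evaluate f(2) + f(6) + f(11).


-115


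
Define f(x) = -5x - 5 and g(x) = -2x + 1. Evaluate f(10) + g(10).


f(10) = -55
g(10) = -19
Sum = -74

-74


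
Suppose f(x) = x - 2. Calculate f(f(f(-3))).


f(-3) = -5
f(-5) = -7
f(-7) = -9

-9


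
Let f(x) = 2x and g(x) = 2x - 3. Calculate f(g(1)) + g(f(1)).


f(g(1)) = -2
g(f(1)) = 1
Sum = -1

-1


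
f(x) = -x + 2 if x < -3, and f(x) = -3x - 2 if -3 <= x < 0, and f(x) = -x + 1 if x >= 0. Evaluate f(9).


9 satisfies x >= 0
f(9) = -8

-8


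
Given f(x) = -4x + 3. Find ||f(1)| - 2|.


f(1) = -1
|-1| = 1
|1 - 2| = 1

1


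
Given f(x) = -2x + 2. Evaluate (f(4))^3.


-216


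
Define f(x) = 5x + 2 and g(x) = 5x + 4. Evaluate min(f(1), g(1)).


f(1) = 7
g(1) = 9
min = 7

7


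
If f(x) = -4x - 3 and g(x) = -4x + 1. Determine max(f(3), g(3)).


-11


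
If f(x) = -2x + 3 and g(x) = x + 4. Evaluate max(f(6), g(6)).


f(6) = -9
g(6) = 10
max = 10

10


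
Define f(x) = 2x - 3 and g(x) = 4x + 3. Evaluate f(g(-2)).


g(-2) = -5
f(-5) = -13

-13


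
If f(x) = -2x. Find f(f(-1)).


-4


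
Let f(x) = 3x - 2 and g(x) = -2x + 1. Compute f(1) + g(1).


f(1) = 1
g(1) = -1
Sum = 0

0


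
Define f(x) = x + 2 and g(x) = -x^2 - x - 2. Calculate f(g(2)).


-6


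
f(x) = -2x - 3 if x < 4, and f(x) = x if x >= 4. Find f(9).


9 satisfies x >= 4
f(9) = 9

9


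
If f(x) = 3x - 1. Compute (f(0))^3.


f(0) = -1
(-1)^3 = -1

-1


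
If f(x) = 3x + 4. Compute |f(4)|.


f(4) = 16
|16| = 16

16


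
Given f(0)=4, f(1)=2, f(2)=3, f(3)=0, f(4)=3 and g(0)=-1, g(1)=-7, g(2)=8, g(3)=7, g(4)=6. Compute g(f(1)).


f(1) = 2
g(2) = 8

8


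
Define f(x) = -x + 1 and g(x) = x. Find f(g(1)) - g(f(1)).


0


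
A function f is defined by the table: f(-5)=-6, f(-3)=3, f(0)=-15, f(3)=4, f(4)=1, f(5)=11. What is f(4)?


Reading from the table at x = 4

1


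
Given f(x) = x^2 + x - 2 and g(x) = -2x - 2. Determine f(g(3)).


g(3) = -8
f(-8) = 1*(-8)^2 + 1*(-8) - 2 = 54

54


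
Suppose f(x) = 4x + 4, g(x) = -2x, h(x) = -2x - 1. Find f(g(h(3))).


h(3) = -7
g(-7) = 14
f(14) = 60

60


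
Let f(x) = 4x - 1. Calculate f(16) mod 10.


f(16) = 63
63 mod 10 = 3

3


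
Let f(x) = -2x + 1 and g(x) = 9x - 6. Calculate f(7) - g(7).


f(7) = -13
g(7) = 57
Difference = -70

-70


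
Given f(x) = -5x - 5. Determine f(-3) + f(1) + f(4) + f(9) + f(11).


-135


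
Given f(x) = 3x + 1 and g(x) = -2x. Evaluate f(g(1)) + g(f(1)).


-13


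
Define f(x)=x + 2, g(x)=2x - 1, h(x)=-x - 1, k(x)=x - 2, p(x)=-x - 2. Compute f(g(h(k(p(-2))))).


p(-2) = 0
k(0) = -2
h(-2) = 1
g(1) = 1
f(1) = 3

3


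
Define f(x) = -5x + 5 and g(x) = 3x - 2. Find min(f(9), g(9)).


f(9) = -40
g(9) = 25
min = -40

-40


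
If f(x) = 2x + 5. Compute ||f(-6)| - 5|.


f(-6) = -7
|-7| = 7
|7 - 5| = 2

2


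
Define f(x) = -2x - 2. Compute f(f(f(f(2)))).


f(2) = -6
f(-6) = 10
f(10) = -22
f(-22) = 42

42


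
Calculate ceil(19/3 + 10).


19/3 = 6.3333
6.3333 + 10 = 16.3333
ceil(16.3333) = 17

17


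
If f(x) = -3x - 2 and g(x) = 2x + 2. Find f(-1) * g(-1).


f(-1) = 1
g(-1) = 0
Product = 0

0


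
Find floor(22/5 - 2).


22/5 = 4.4
4.4 - 2 = 2.4
floor(2.4) = 2

2


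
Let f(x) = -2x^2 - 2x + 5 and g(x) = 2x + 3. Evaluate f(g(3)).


-175


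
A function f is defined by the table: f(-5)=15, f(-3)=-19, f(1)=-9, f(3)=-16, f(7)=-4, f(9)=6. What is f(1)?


-9


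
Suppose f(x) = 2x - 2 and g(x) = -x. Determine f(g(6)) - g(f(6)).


-4


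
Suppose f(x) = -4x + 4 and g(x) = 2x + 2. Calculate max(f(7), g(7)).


f(7) = -24
g(7) = 16
max = 16

16


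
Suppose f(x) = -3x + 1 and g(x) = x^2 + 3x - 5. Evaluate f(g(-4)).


g(-4) = -1
f(-1) = 4

4


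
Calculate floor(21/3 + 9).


21/3 = 7
7 + 9 = 16
floor(16) = 16

16


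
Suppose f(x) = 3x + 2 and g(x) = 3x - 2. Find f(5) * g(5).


221


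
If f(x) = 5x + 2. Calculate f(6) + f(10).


f(6) = 32
f(10) = 52
Sum = 84

84


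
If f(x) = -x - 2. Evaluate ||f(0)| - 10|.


f(0) = -2
|-2| = 2
|2 - 10| = 8

8


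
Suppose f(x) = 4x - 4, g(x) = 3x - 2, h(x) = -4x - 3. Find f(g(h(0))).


h(0) = -3
g(-3) = -11
f(-11) = -48

-48


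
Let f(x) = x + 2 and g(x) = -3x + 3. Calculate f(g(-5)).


g(-5) = 18
f(18) = 20

20


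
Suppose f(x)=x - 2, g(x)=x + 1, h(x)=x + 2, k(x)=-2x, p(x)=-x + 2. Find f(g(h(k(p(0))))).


p(0) = 2
k(2) = -4
h(-4) = -2
g(-2) = -1
f(-1) = -3

-3


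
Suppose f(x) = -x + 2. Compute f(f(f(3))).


f(3) = -1
f(-1) = 3
f(3) = -1

-1


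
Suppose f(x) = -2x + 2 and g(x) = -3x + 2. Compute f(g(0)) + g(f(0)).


f(g(0)) = -2
g(f(0)) = -4
Sum = -6

-6


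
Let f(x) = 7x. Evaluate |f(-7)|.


49


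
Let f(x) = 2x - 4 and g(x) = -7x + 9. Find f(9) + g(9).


f(9) = 14
g(9) = -54
Sum = -40

-40


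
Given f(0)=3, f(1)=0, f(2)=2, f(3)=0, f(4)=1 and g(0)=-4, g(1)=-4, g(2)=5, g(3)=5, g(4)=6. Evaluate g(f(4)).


f(4) = 1
g(1) = -4

-4


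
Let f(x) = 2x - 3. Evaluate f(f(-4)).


f(-4) = -11
f(-11) = -25

-25


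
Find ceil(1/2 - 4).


1/2 = 0.5
0.5 - 4 = -3.5
ceil(-3.5) = -3

-3


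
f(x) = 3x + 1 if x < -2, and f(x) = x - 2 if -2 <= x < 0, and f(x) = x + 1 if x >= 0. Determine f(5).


5 satisfies x >= 0
f(5) = 6

6


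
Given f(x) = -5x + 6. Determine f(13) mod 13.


f(13) = -59
-59 mod 13 = 6

6


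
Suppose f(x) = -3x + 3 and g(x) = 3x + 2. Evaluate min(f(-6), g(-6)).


f(-6) = 21
g(-6) = -16
min = -16

-16
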